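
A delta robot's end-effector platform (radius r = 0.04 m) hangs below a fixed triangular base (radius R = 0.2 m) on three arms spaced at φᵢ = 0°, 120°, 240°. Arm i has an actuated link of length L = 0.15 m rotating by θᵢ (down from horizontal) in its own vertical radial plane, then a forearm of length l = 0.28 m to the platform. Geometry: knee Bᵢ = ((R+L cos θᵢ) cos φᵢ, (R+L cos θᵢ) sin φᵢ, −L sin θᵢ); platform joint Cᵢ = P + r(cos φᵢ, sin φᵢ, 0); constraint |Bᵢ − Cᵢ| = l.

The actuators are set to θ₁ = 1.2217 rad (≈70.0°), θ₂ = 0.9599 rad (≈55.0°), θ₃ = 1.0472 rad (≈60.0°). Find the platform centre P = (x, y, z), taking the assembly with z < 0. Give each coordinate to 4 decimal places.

(-0.0266, 0.0088, -0.2883)

arm 1 at φ=0.0°: e+L cos θ1 = 0.2113;  O1 = (0.2113, 0.0000, -0.1410)
arm 2 at φ=120.0°: e+L cos θ2 = 0.2460;  O2 = (-0.1230, 0.2131, -0.1229)
O3 = (0.2350·cos240.0°, 0.2350·sin240.0°, -0.1299) = (-0.1175, -0.2035, -0.1299)
|O₂|²−|O₁|² = 0.0111;  |O₃|²−|O₁|² = 0.0076
plane₁₂: -0.6687x+0.4262y+0.0362z = 0.0111
det = 0.5524;  x = -0.0140+0.0437z,  y = 0.0041+-0.0163z
into |P−O₁|² = l²: 1.0022z² + 0.2621z + -0.0077 = 0;  Δ = 0.0997;  z = -0.2883 or 0.0268 → z<0 root = -0.2883
x = -0.0266, y = 0.0088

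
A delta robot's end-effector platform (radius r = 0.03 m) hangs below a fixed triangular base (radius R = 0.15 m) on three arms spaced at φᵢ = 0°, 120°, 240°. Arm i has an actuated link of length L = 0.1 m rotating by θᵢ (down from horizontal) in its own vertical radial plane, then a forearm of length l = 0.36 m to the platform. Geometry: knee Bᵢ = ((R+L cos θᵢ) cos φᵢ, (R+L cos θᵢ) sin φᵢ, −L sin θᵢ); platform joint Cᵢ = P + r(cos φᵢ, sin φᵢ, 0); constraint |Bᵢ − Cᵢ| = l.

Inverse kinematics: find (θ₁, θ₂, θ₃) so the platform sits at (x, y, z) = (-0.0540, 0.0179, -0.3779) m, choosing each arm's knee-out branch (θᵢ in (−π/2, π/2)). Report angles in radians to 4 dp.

θ₁ = 1.1347, θ₂ = 0.6107, θ₃ = 0.7852

φ1=0.0° → target in arm frame (-0.0540, 0.0179)
  e−x'=0.1740;  (l²−L²−(e−x')²−y'²−z²)/2L = -0.2690
  γ=atan2(-0.3779,0.1740)=-1.1393;  ψ=arccos(-0.6466)=2.2740;  θ1=γ+ψ≈1.1347
φ2=120.0° → target in arm frame (0.0425, 0.0378)
  A cos θ + B sin θ = C:  0.0775·cos θ + -0.3779·sin θ = -0.1532
  θ2 = atan2(B,A) + arccos(C/0.3858) = 0.6107
arm 3 (φ=240.0°): x'=0.0115, y'=-0.0557
  A cos θ + B sin θ = C:  0.1085·cos θ + -0.3779·sin θ = -0.1904
  √(A²+B²)=0.3932;  θ3 = -1.2912+2.0764 ≈ 0.7852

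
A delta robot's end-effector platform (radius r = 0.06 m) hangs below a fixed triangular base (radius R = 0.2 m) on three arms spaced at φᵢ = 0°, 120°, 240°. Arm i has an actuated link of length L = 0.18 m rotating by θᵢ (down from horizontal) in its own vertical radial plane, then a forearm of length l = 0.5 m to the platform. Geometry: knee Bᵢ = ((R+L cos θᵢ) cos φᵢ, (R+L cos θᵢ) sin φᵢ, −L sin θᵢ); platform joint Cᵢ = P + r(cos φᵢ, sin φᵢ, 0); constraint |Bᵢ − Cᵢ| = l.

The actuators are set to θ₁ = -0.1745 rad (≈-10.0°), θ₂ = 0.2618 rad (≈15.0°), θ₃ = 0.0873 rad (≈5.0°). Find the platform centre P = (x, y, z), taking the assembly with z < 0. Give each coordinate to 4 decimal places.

S1 = (0.3173·cos0.0°, 0.3173·sin0.0°, 0.0313) = (0.3173, 0.0000, 0.0313)
φ2=120.0°: virtual centre (-0.1569, 0.2718, -0.0466), radius l
arm 3 at φ=240.0°: (R−r)+L cos θ3 = 0.3193;  S3 = (-0.1597, -0.2765, -0.0157)
|S₂|²−|S₁|² = -0.0010;  |S₃|²−|S₁|² = 0.0006
linear system: -0.9484x+0.5436y = -0.0010−-0.1557z; -0.9538x+-0.5531y = 0.0006−-0.0939z
det = 1.0431;  x = 0.0002+-0.1315z,  y = -0.0014+0.0570z
into |P−S₁|² = l²: 1.0205z² + 0.0207z + -0.1485 = 0;  Δ = 0.6066;  z = -0.3917 or 0.3714 → z<0 root = -0.3917
x = 0.0517, y = -0.0237

(0.0517, -0.0237, -0.3917)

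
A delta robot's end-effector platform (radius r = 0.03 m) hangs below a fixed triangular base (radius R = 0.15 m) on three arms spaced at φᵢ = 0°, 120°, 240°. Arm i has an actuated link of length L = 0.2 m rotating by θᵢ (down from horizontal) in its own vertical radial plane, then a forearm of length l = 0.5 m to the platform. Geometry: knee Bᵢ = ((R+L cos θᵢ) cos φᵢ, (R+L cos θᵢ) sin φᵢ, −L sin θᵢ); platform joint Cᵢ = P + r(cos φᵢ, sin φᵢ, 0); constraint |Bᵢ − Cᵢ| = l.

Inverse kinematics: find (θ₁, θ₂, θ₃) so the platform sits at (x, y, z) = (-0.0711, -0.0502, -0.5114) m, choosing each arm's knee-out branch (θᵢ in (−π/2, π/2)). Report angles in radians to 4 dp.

θ₁ = 0.7853, θ₂ = 0.6108, θ₃ = 0.3490

rotate P by −φ1: (-0.0711, -0.0502, -0.5114)
  e−x'=0.1911;  (l²−L²−(e−x')²−y'²−z²)/2L = -0.2264
  θ1 = atan2(B,A) + arccos(C/0.5459) = 0.7853
arm 2 (φ=120.0°): x'=-0.0079, y'=0.0867
  e−x'=0.1279;  (l²−L²−(e−x')²−y'²−z²)/2L = -0.1885
  √(A²+B²)=0.5272;  θ2 = -1.3257+1.9365 ≈ 0.6108
φ3=240.0° → target in arm frame (0.0790, -0.0365)
  A cos θ + B sin θ = C:  0.0410·cos θ + -0.5114·sin θ = -0.1363
  θ3 = atan2(B,A) + arccos(C/0.5130) = 0.3490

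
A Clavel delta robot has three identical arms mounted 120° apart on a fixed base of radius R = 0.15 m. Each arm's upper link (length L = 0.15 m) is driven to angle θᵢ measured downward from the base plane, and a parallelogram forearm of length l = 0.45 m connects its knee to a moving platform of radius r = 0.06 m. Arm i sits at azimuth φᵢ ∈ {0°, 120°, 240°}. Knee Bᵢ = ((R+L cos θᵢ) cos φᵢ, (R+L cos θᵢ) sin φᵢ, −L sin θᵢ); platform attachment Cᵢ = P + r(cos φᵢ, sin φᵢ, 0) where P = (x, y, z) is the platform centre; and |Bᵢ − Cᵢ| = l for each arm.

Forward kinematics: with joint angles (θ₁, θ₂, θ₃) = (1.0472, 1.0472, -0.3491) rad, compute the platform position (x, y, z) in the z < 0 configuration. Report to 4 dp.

φ1=0.0°: virtual centre (0.1650, 0.0000, -0.1299), radius l
φ2=120.0°: virtual centre (-0.0825, 0.1429, -0.1299), radius l
φ3=240.0°: virtual centre (-0.1155, -0.2000, 0.0513), radius l
|S₂|²−|S₁|² = 0.0000;  |S₃|²−|S₁|² = 0.0119
plane₁₂: -0.4950x+0.2858y+0.0000z = 0.0000
Cramer: x(z) = -0.0095+0.2891z;  y(z) = -0.0164+0.5007z
quadratic in z: (1.3342)z²+(0.1425)z+(-0.1549)=0, √Δ=0.9204 → z ∈ {-0.3983, 0.2915}; z = -0.3983 (taking z<0)
x = -0.1246, y = -0.2158

(-0.1246, -0.2158, -0.3983)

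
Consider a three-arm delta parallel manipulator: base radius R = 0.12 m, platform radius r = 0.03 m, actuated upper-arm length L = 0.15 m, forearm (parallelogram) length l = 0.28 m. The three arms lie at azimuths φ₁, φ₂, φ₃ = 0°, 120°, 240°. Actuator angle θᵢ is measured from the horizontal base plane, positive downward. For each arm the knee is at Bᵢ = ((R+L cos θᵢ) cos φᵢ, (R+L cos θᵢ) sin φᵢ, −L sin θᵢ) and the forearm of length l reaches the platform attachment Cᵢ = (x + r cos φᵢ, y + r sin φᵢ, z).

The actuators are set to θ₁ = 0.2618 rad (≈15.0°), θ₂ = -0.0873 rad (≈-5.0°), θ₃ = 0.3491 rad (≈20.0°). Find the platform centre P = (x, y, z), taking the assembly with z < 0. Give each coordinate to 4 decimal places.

φ1=0.0°: virtual centre (0.2349, 0.0000, -0.0388), radius l
φ2=120.0°: virtual centre (-0.1197, 0.2074, 0.0131), radius l
O3 = (0.2310·cos240.0°, 0.2310·sin240.0°, -0.0513) = (-0.1155, -0.2000, -0.0513)
eliminate P² terms by subtracting sphere 1 from 2 and 3
linear system: -0.7092x+0.4147y = 0.0008−0.1038z; -0.7007x+-0.4000y = -0.0007−-0.0250z
det = 0.5743;  x = -0.0001+0.0543z,  y = 0.0019+-0.1575z
into |P−O₁|² = l²: 1.0277z² + 0.0516z + -0.0217 = 0;  Δ = 0.0918;  z = -0.1725 or 0.1223 → z<0 root = -0.1725
x = -0.0094, y = 0.0290

(-0.0094, 0.0290, -0.1725)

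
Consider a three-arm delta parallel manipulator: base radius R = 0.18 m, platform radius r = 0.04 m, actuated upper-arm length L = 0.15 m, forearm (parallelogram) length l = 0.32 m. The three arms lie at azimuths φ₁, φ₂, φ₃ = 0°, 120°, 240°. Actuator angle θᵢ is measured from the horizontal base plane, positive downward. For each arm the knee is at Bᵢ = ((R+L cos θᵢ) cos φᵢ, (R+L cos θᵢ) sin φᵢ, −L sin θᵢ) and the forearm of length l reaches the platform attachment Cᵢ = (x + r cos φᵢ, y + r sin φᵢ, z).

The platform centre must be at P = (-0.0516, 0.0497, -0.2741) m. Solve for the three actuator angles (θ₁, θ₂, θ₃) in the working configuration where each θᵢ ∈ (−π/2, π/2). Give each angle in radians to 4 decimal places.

φ1=0.0° → target in arm frame (-0.0516, 0.0497)
  A=0.1916, B=-0.2741, C=(l²−L²−A²−y'²−z²)/(2L)=-0.1147
  θ1 = atan2(B,A) + arccos(C/0.3344) = 0.9602
arm 2 (φ=120.0°): x'=0.0688, y'=0.0198
  A cos θ + B sin θ = C:  0.0712·cos θ + -0.2741·sin θ = -0.0023
  √(A²+B²)=0.2832;  θ2 = -1.3168+1.5789 ≈ 0.2621
arm 3 (φ=240.0°): x'=-0.0172, y'=-0.0695
  A cos θ + B sin θ = C:  0.1572·cos θ + -0.2741·sin θ = -0.0826
  √(A²+B²)=0.3160;  θ3 = -1.0500+1.8354 ≈ 0.7854

θ₁ = 0.9602, θ₂ = 0.2621, θ₃ = 0.7854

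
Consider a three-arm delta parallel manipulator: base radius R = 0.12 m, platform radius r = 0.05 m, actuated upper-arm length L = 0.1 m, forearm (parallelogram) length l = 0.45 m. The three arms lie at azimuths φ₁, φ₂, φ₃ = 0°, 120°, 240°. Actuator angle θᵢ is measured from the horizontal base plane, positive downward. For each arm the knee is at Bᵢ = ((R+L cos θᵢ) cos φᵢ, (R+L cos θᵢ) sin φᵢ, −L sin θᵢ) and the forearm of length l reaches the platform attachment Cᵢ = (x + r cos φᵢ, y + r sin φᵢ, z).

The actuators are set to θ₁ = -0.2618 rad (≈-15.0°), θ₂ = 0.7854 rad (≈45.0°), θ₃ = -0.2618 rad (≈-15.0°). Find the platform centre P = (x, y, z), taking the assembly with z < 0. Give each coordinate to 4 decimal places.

φ1=0.0°: virtual centre (0.1666, 0.0000, 0.0259), radius l
centre 2 = (0.1407·cos120.0°, 0.1407·sin120.0°, -0.0707) = (-0.0704, 0.1219, -0.0707)
arm 3 at φ=240.0°: (R−r)+L cos θ3 = 0.1666;  centre 3 = (-0.0833, -0.1443, 0.0259)
eliminate P² terms by subtracting sphere 1 from 2 and 3
plane₁₂: -0.4739x+0.2437y+-0.1932z = -0.0036
Cramer: x(z) = 0.0040-0.2156z;  y(z) = -0.0070+0.3734z
quadratic in z: (1.1859)z²+(0.0131)z+(-0.1754)=0, √Δ=0.9122 → z ∈ {-0.3901, 0.3791}; z = -0.3901 (taking z<0)
x = 0.0881, y = -0.1527

(0.0881, -0.1527, -0.3901)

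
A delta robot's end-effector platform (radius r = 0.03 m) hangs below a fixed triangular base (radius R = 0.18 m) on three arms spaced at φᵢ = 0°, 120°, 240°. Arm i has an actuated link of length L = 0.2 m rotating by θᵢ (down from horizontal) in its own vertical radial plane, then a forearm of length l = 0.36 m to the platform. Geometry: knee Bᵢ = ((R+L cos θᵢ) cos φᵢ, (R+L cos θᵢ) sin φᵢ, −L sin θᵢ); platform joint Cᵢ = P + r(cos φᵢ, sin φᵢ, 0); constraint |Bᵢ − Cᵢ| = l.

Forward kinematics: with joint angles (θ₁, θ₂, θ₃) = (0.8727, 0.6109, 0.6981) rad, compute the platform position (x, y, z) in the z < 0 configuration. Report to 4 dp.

(-0.0344, 0.0112, -0.3308)

S1 = (0.2786·cos0.0°, 0.2786·sin0.0°, -0.1532) = (0.2786, 0.0000, -0.1532)
arm 2 at φ=120.0°: e+L cos θ2 = 0.3138;  S2 = (-0.1569, 0.2718, -0.1147)
S3 = (0.3032·cos240.0°, 0.3032·sin240.0°, -0.1286) = (-0.1516, -0.2626, -0.1286)
eliminate P² terms by subtracting sphere 1 from 2 and 3
linear system: -0.8709x+0.5436y = 0.0106−0.0770z; -0.8603x+-0.5252y = 0.0074−0.0493z
Cramer: x(z) = -0.0104+0.0727z;  y(z) = 0.0029-0.0252z
into |P−S₁|² = l²: 1.0059z² + 0.2643z + -0.0226 = 0;  Δ = 0.1610;  z = -0.3308 or 0.0681 → z<0 root = -0.3308
x = -0.0344, y = 0.0112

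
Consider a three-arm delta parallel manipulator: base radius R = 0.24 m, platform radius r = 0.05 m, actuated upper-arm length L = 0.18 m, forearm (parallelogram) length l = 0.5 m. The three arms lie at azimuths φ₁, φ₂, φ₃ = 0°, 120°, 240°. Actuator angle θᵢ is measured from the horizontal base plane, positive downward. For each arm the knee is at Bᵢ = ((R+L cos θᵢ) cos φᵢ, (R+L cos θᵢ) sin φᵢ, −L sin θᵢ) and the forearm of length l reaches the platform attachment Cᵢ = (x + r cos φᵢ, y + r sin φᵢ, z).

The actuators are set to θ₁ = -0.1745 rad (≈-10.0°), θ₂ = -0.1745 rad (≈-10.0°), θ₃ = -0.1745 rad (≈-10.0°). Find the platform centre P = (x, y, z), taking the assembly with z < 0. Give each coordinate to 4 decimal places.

(0.0000, 0.0000, -0.3080)

S1 = (0.3673·cos0.0°, 0.3673·sin0.0°, 0.0313) = (0.3673, 0.0000, 0.0313)
S2 = (0.3673·cos120.0°, 0.3673·sin120.0°, 0.0313) = (-0.1836, 0.3181, 0.0313)
S3 = (0.3673·cos240.0°, 0.3673·sin240.0°, 0.0313) = (-0.1836, -0.3181, 0.0313)
|S₂|²−|S₁|² = 0.0000;  |S₃|²−|S₁|² = 0.0000
plane₁₂: -1.1018x+0.6361y+0.0000z = 0.0000
det = 1.4018;  x = 0.0000+0.0000z,  y = 0.0000+0.0000z
quadratic in z: (1.0000)z²+(-0.0625)z+(-0.1141)=0, √Δ=0.6786 → z ∈ {-0.3080, 0.3705}; z = -0.3080 (taking z<0)
x = 0.0000, y = 0.0000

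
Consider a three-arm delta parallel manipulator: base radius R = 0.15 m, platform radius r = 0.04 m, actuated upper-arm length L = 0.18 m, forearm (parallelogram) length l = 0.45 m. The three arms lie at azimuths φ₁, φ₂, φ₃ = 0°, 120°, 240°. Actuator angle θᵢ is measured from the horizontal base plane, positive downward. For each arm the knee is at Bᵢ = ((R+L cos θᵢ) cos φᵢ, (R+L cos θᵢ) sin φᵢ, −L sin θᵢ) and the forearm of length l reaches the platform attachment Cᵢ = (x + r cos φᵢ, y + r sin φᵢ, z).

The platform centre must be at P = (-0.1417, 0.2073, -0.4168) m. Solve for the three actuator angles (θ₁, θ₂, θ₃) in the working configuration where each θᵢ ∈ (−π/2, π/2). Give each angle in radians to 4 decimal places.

φ1=0.0° → target in arm frame (-0.1417, 0.2073)
  A=0.2517, B=-0.4168, C=(l²−L²−A²−y'²−z²)/(2L)=-0.3054
  γ=atan2(-0.4168,0.2517)=-1.0275;  ψ=arccos(-0.6273)=2.2488;  θ1=γ+ψ≈1.2213
φ2=120.0° → target in arm frame (0.2504, 0.0191)
  e−x'=-0.1404;  (l²−L²−(e−x')²−y'²−z²)/2L = -0.0658
  θ2 = atan2(B,A) + arccos(C/0.4398) = -0.1747
φ3=240.0° → target in arm frame (-0.1087, -0.2264)
  A cos θ + B sin θ = C:  0.2187·cos θ + -0.4168·sin θ = -0.2852
  θ3 = atan2(B,A) + arccos(C/0.4707) = 1.1342

θ₁ = 1.2213, θ₂ = -0.1747, θ₃ = 1.1342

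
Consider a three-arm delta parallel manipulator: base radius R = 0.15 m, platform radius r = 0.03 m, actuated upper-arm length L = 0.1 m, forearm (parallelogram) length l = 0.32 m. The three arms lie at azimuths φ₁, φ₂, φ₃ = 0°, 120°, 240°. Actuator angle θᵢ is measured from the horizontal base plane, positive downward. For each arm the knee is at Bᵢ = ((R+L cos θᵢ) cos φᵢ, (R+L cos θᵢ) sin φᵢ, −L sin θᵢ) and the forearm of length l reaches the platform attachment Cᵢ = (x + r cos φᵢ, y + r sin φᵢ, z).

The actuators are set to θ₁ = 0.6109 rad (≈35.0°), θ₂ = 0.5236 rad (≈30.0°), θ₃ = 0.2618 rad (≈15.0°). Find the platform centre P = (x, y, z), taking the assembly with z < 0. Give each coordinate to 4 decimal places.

(-0.0215, -0.0218, -0.2854)

O1 = (0.2019·cos0.0°, 0.2019·sin0.0°, -0.0574) = (0.2019, 0.0000, -0.0574)
φ2=120.0°: virtual centre (-0.1033, 0.1789, -0.0500), radius l
O3 = (0.2166·cos240.0°, 0.2166·sin240.0°, -0.0259) = (-0.1083, -0.1876, -0.0259)
subtract pairs → two planes through P
[-0.6104 0.3578 0.0147]·P = 0.0011;  [-0.6204 -0.3751 0.0630]·P = 0.0035
Cramer: x(z) = -0.0037+0.0622z;  y(z) = -0.0032+0.0650z
quadratic in z: (1.0081)z²+(0.0887)z+(-0.0568)=0, √Δ=0.4868 → z ∈ {-0.2854, 0.1974}; z = -0.2854 (taking z<0)
x = -0.0215, y = -0.0218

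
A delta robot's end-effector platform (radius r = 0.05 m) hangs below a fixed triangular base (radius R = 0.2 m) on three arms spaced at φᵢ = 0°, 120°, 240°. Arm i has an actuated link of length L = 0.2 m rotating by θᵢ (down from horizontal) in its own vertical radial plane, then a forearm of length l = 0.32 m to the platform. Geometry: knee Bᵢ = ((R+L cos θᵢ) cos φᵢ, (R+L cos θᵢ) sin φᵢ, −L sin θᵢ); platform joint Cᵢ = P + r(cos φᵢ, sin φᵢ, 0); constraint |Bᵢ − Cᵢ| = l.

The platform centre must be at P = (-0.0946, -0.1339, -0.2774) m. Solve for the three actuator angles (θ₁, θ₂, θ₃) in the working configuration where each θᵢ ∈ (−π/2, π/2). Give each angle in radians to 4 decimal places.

θ₁ = 1.3965, θ₂ = 1.3089, θ₃ = 0.0872

arm 1 (φ=0.0°): x'=-0.0946, y'=-0.1339
  A=0.2446, B=-0.2774, C=(l²−L²−A²−y'²−z²)/(2L)=-0.2308
  θ1 = atan2(B,A) + arccos(C/0.3698) = 1.3965
rotate P by −φ2: (-0.0687, 0.1489, -0.2774)
  A=0.2187, B=-0.2774, C=(l²−L²−A²−y'²−z²)/(2L)=-0.2113
  √(A²+B²)=0.3532;  θ2 = -0.9033+2.2121 ≈ 1.3089
arm 3 (φ=240.0°): x'=0.1633, y'=-0.0150
  A=-0.0133, B=-0.2774, C=(l²−L²−A²−y'²−z²)/(2L)=-0.0374
  θ3 = atan2(B,A) + arccos(C/0.2777) = 0.0872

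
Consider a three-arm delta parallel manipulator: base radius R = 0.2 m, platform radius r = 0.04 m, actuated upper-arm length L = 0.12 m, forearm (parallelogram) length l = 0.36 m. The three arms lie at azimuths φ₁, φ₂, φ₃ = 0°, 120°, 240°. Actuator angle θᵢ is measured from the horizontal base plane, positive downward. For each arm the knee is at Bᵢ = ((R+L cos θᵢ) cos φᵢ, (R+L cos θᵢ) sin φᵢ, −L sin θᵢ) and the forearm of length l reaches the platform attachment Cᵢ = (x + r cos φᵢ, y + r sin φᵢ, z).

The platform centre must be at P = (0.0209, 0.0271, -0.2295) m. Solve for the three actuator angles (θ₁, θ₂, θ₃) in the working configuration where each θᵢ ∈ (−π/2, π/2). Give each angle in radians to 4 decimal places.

θ₁ = -0.1746, θ₂ = -0.0869, θ₃ = 0.3489

φ1=0.0° → target in arm frame (0.0209, 0.0271)
  A cos θ + B sin θ = C:  0.1391·cos θ + -0.2295·sin θ = 0.1769
  γ=atan2(-0.2295,0.1391)=-1.0259;  ψ=arccos(0.6590)=0.8513;  θ1=γ+ψ≈-0.1746
arm 2 (φ=120.0°): x'=0.0130, y'=-0.0316
  A cos θ + B sin θ = C:  0.1470·cos θ + -0.2295·sin θ = 0.1664
  √(A²+B²)=0.2725;  θ2 = -1.0012+0.9142 ≈ -0.0869
φ3=240.0° → target in arm frame (-0.0339, 0.0045)
  e−x'=0.1939;  (l²−L²−(e−x')²−y'²−z²)/2L = 0.1038
  θ3 = atan2(B,A) + arccos(C/0.3005) = 0.3489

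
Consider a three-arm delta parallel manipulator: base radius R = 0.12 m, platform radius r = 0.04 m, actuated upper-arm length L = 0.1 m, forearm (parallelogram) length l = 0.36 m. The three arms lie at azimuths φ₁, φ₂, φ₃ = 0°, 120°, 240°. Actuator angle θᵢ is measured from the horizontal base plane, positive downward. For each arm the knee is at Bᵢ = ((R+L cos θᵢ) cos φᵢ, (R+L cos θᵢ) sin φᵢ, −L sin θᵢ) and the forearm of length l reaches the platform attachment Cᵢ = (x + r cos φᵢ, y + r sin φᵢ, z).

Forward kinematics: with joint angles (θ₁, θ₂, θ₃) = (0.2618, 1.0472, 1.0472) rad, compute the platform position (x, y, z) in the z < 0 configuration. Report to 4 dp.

centre 1 = (0.1766·cos0.0°, 0.1766·sin0.0°, -0.0259) = (0.1766, 0.0000, -0.0259)
centre 2 = (0.1300·cos120.0°, 0.1300·sin120.0°, -0.0866) = (-0.0650, 0.1126, -0.0866)
arm 3 at φ=240.0°: e+L cos θ3 = 0.1300;  centre 3 = (-0.0650, -0.1126, -0.0866)
eliminate P² terms by subtracting sphere 1 from 2 and 3
plane₁₂: -0.4832x+0.2252y+-0.1214z = -0.0075
Cramer: x(z) = 0.0154-0.2513z;  y(z) = 0.0000+0.0000z
sphere 1 gives Az²+Bz+C=0 with A=1.0632, B=0.1328, C=-0.1030;  B²−4AC=0.4555;  roots -0.3798, 0.2549;  negative root z = -0.3798
x = 0.1109, y = 0.0000

(0.1109, 0.0000, -0.3798)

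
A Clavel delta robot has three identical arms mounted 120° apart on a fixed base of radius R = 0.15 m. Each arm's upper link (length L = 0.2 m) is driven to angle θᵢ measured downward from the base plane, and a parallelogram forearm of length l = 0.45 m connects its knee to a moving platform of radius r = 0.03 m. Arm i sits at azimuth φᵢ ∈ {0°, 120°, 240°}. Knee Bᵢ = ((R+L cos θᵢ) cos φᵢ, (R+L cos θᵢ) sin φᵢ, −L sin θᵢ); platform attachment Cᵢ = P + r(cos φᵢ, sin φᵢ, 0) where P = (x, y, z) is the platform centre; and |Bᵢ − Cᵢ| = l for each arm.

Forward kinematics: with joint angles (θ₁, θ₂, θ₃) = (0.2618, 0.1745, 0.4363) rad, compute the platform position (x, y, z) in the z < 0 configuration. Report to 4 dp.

(0.0080, 0.0390, -0.3802)

centre 1 = (0.3132·cos0.0°, 0.3132·sin0.0°, -0.0518) = (0.3132, 0.0000, -0.0518)
φ2=120.0°: virtual centre (-0.1585, 0.2745, -0.0347), radius l
φ3=240.0°: virtual centre (-0.1506, -0.2609, -0.0845), radius l
eliminate P² terms by subtracting sphere 1 from 2 and 3
plane₁₂: -0.9433x+0.5490y+0.0341z = 0.0009
det = 1.0015;  x = 0.0011+-0.0182z,  y = 0.0035+-0.0933z
into |P−centre ₁|² = l²: 1.0090z² + 0.1142z + -0.1024 = 0;  Δ = 0.4264;  z = -0.3802 or 0.2670 → z<0 root = -0.3802
x = 0.0080, y = 0.0390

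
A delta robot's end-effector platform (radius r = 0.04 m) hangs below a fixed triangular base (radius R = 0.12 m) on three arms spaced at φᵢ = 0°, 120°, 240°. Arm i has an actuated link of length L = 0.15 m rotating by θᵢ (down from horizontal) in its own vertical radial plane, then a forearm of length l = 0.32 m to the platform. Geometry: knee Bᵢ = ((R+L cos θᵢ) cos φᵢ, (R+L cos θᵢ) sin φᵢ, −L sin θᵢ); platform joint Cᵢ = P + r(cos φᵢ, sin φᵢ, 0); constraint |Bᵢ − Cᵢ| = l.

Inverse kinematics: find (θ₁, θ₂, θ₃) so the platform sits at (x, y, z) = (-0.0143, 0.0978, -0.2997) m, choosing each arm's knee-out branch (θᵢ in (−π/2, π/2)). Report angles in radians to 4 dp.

θ₁ = 0.6107, θ₂ = 0.0875, θ₃ = 0.8727

rotate P by −φ1: (-0.0143, 0.0978, -0.2997)
  e−x'=0.0943;  (l²−L²−(e−x')²−y'²−z²)/2L = -0.0946
  √(A²+B²)=0.3142;  θ1 = -1.2660+1.8766 ≈ 0.6107
φ2=120.0° → target in arm frame (0.0918, -0.0365)
  e−x'=-0.0118;  (l²−L²−(e−x')²−y'²−z²)/2L = -0.0380
  √(A²+B²)=0.2999;  θ2 = -1.6103+1.6978 ≈ 0.0875
rotate P by −φ3: (-0.0775, -0.0613, -0.2997)
  e−x'=0.1575;  (l²−L²−(e−x')²−y'²−z²)/2L = -0.1283
  γ=atan2(-0.2997,0.1575)=-1.0868;  ψ=arccos(-0.3790)=1.9595;  θ3=γ+ψ≈0.8727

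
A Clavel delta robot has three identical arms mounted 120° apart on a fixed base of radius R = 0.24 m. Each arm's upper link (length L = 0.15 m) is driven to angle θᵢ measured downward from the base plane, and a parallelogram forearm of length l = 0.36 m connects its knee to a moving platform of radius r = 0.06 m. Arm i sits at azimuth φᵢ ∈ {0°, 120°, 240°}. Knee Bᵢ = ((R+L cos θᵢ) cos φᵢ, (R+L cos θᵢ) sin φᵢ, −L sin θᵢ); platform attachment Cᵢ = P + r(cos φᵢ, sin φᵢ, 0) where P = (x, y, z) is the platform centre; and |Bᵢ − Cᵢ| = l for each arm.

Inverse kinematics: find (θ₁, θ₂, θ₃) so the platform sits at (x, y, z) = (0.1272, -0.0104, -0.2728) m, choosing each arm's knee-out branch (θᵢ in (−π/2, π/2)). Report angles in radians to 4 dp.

arm 1 (φ=0.0°): x'=0.1272, y'=-0.0104
  e−x'=0.0528;  (l²−L²−(e−x')²−y'²−z²)/2L = 0.0993
  √(A²+B²)=0.2779;  θ1 = -1.3796+1.2054 ≈ -0.1742
φ2=120.0° → target in arm frame (-0.0726, -0.1050)
  A cos θ + B sin θ = C:  0.2526·cos θ + -0.2728·sin θ = -0.1405
  γ=atan2(-0.2728,0.2526)=-0.8238;  ψ=arccos(-0.3779)=1.9583;  θ2=γ+ψ≈1.1345
arm 3 (φ=240.0°): x'=-0.0546, y'=0.1154
  e−x'=0.2346;  (l²−L²−(e−x')²−y'²−z²)/2L = -0.1189
  θ3 = atan2(B,A) + arccos(C/0.3598) = 1.0470

θ₁ = -0.1742, θ₂ = 1.1345, θ₃ = 1.0470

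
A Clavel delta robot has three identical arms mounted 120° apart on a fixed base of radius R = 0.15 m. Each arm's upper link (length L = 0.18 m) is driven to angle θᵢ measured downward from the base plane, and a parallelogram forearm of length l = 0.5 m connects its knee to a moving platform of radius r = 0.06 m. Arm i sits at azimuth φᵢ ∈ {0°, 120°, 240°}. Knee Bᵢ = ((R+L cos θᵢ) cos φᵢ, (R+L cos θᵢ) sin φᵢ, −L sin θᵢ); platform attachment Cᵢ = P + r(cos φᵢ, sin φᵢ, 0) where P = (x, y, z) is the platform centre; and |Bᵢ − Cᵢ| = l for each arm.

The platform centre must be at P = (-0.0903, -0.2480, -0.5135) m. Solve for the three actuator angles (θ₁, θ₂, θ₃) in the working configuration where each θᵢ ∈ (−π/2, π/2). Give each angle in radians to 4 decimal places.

arm 1 (φ=0.0°): x'=-0.0903, y'=-0.2480
  A=0.1803, B=-0.5135, C=(l²−L²−A²−y'²−z²)/(2L)=-0.3892
  θ1 = atan2(B,A) + arccos(C/0.5442) = 1.1344
rotate P by −φ2: (-0.1696, 0.2022, -0.5135)
  A cos θ + B sin θ = C:  0.2596·cos θ + -0.5135·sin θ = -0.4288
  θ2 = atan2(B,A) + arccos(C/0.5754) = 1.3090
arm 3 (φ=240.0°): x'=0.2599, y'=0.0458
  A cos θ + B sin θ = C:  -0.1699·cos θ + -0.5135·sin θ = -0.2140
  γ=atan2(-0.5135,-0.1699)=-1.8904;  ψ=arccos(-0.3957)=1.9776;  θ3=γ+ψ≈0.0873

θ₁ = 1.1344, θ₂ = 1.3090, θ₃ = 0.0873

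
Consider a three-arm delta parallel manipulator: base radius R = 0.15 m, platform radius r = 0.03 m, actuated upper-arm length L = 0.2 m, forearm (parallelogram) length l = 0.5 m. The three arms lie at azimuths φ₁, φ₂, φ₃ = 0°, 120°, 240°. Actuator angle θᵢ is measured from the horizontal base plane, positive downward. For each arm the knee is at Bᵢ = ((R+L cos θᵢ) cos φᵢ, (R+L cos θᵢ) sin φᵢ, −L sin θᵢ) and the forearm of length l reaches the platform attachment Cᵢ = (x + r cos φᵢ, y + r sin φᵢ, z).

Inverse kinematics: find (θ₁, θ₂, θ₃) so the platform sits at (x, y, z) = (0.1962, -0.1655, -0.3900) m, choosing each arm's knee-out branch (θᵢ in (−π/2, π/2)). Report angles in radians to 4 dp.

θ₁ = -0.3490, θ₂ = 1.1347, θ₃ = 0.2621

φ1=0.0° → target in arm frame (0.1962, -0.1655)
  A=-0.0762, B=-0.3900, C=(l²−L²−A²−y'²−z²)/(2L)=0.0618
  θ1 = atan2(B,A) + arccos(C/0.3974) = -0.3490
arm 2 (φ=120.0°): x'=-0.2414, y'=-0.0872
  A=0.3614, B=-0.3900, C=(l²−L²−A²−y'²−z²)/(2L)=-0.2008
  γ=atan2(-0.3900,0.3614)=-0.8234;  ψ=arccos(-0.3777)=1.9581;  θ2=γ+ψ≈1.1347
arm 3 (φ=240.0°): x'=0.0452, y'=0.2527
  e−x'=0.0748;  (l²−L²−(e−x')²−y'²−z²)/2L = -0.0288
  γ=atan2(-0.3900,0.0748)=-1.3814;  ψ=arccos(-0.0726)=1.6434;  θ3=γ+ψ≈0.2621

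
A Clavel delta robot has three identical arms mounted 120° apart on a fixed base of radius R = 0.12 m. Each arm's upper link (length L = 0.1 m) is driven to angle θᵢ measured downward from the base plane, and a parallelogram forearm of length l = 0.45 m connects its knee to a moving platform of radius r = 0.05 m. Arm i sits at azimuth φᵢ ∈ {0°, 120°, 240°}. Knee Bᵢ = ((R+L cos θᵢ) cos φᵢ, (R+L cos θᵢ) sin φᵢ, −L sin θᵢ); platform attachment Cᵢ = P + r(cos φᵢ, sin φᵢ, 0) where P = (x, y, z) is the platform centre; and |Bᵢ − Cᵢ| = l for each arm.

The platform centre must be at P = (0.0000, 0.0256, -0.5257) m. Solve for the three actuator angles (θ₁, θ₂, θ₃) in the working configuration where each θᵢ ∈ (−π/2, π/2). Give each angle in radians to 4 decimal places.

arm 1 (φ=0.0°): x'=0.0000, y'=0.0256
  A=0.0700, B=-0.5257, C=(l²−L²−A²−y'²−z²)/(2L)=-0.4471
  √(A²+B²)=0.5303;  θ1 = -1.4384+2.5736 ≈ 1.1352
φ2=120.0° → target in arm frame (0.0222, -0.0128)
  A=0.0478, B=-0.5257, C=(l²−L²−A²−y'²−z²)/(2L)=-0.4316
  θ2 = atan2(B,A) + arccos(C/0.5279) = 1.0479
φ3=240.0° → target in arm frame (-0.0222, -0.0128)
  A=0.0922, B=-0.5257, C=(l²−L²−A²−y'²−z²)/(2L)=-0.4626
  γ=atan2(-0.5257,0.0922)=-1.3972;  ψ=arccos(-0.8667)=2.6194;  θ3=γ+ψ≈1.2222

θ₁ = 1.1352, θ₂ = 1.0479, θ₃ = 1.2222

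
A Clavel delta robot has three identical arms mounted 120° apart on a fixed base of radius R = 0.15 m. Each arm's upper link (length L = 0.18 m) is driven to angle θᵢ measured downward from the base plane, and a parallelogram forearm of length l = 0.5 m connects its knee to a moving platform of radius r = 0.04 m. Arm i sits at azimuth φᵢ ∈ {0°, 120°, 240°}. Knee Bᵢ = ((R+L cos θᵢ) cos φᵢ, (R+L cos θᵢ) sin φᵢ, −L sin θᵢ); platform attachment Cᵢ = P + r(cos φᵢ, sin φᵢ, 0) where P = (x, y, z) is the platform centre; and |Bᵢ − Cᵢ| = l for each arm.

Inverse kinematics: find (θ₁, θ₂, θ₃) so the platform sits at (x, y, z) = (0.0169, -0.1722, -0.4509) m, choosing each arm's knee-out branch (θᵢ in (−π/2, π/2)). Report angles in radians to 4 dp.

θ₁ = 0.3491, θ₂ = 0.8726, θ₃ = -0.0876

arm 1 (φ=0.0°): x'=0.0169, y'=-0.1722
  A cos θ + B sin θ = C:  0.0931·cos θ + -0.4509·sin θ = -0.0668
  θ1 = atan2(B,A) + arccos(C/0.4604) = 0.3491
φ2=120.0° → target in arm frame (-0.1576, 0.0715)
  A cos θ + B sin θ = C:  0.2676·cos θ + -0.4509·sin θ = -0.1734
  θ2 = atan2(B,A) + arccos(C/0.5243) = 0.8726
rotate P by −φ3: (0.1407, 0.1007, -0.4509)
  A=-0.0307, B=-0.4509, C=(l²−L²−A²−y'²−z²)/(2L)=0.0089
  γ=atan2(-0.4509,-0.0307)=-1.6387;  ψ=arccos(0.0197)=1.5511;  θ3=γ+ψ≈-0.0876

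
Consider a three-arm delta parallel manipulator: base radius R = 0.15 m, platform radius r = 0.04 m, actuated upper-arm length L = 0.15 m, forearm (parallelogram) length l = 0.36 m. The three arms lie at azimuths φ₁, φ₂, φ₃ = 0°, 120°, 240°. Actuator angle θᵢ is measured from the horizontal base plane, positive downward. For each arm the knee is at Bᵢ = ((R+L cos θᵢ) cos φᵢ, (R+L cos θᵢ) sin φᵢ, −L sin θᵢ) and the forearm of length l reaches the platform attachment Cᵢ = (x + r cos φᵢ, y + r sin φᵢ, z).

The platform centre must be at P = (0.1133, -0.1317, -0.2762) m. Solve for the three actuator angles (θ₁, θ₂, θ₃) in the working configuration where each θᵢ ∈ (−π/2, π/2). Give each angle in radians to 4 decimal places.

θ₁ = -0.1751, θ₂ = 1.2214, θ₃ = 0.1744

arm 1 (φ=0.0°): x'=0.1133, y'=-0.1317
  e−x'=-0.0033;  (l²−L²−(e−x')²−y'²−z²)/2L = 0.0449
  √(A²+B²)=0.2762;  θ1 = -1.5827+1.4077 ≈ -0.1751
φ2=120.0° → target in arm frame (-0.1707, -0.0323)
  A cos θ + B sin θ = C:  0.2807·cos θ + -0.2762·sin θ = -0.1634
  √(A²+B²)=0.3938;  θ2 = -0.7773+1.9987 ≈ 1.2214
φ3=240.0° → target in arm frame (0.0574, 0.1640)
  e−x'=0.0526;  (l²−L²−(e−x')²−y'²−z²)/2L = 0.0039
  γ=atan2(-0.2762,0.0526)=-1.3826;  ψ=arccos(0.0138)=1.5570;  θ3=γ+ψ≈0.1744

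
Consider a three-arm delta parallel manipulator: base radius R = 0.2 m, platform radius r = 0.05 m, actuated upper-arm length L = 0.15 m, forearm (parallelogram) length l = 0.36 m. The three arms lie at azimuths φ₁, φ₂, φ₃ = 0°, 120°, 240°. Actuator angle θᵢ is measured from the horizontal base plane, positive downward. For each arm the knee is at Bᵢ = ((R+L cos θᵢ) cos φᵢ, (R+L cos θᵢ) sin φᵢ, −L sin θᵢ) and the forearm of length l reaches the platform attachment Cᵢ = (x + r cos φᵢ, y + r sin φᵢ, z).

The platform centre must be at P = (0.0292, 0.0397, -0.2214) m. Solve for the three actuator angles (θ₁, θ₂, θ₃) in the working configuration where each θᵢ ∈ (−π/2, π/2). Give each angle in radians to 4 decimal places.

θ₁ = -0.0876, θ₂ = -0.0003, θ₃ = 0.5239

arm 1 (φ=0.0°): x'=0.0292, y'=0.0397
  A=0.1208, B=-0.2214, C=(l²−L²−A²−y'²−z²)/(2L)=0.1397
  γ=atan2(-0.2214,0.1208)=-1.0713;  ψ=arccos(0.5539)=0.9837;  θ1=γ+ψ≈-0.0876
arm 2 (φ=120.0°): x'=0.0198, y'=-0.0451
  e−x'=0.1302;  (l²−L²−(e−x')²−y'²−z²)/2L = 0.1303
  γ=atan2(-0.2214,0.1302)=-1.0391;  ψ=arccos(0.5073)=1.0388;  θ2=γ+ψ≈-0.0003
arm 3 (φ=240.0°): x'=-0.0490, y'=0.0054
  e−x'=0.1990;  (l²−L²−(e−x')²−y'²−z²)/2L = 0.0615
  γ=atan2(-0.2214,0.1990)=-0.8387;  ψ=arccos(0.2067)=1.3626;  θ3=γ+ψ≈0.5239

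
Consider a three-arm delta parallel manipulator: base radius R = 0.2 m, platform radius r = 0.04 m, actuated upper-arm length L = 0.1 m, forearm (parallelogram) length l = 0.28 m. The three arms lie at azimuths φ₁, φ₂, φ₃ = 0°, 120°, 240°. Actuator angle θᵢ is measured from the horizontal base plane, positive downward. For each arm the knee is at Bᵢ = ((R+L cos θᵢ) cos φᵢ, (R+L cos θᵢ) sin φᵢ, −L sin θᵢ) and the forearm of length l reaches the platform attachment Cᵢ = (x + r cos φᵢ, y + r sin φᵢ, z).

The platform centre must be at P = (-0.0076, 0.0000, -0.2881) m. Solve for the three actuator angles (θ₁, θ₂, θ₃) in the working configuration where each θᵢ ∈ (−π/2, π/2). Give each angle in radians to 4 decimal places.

θ₁ = 1.2219, θ₂ = 1.1349, θ₃ = 1.1349

rotate P by −φ1: (-0.0076, 0.0000, -0.2881)
  A cos θ + B sin θ = C:  0.1676·cos θ + -0.2881·sin θ = -0.2135
  θ1 = atan2(B,A) + arccos(C/0.3333) = 1.2219
arm 2 (φ=120.0°): x'=0.0038, y'=0.0066
  A cos θ + B sin θ = C:  0.1562·cos θ + -0.2881·sin θ = -0.1952
  γ=atan2(-0.2881,0.1562)=-1.0740;  ψ=arccos(-0.5957)=2.2089;  θ2=γ+ψ≈1.1349
rotate P by −φ3: (0.0038, -0.0066, -0.2881)
  e−x'=0.1562;  (l²−L²−(e−x')²−y'²−z²)/2L = -0.1952
  √(A²+B²)=0.3277;  θ3 = -1.0740+2.2089 ≈ 1.1349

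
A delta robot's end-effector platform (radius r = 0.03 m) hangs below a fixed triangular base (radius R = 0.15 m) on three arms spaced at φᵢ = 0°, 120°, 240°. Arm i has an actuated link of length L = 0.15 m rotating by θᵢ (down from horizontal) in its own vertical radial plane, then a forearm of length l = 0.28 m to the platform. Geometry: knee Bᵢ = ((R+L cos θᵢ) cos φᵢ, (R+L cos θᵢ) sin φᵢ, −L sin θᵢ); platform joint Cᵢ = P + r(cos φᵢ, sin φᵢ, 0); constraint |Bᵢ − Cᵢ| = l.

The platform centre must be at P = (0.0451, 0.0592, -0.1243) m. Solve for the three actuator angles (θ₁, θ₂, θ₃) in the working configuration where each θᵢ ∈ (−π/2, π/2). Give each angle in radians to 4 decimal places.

θ₁ = -0.2611, θ₂ = -0.0005, θ₃ = 0.9601

rotate P by −φ1: (0.0451, 0.0592, -0.1243)
  A=0.0749, B=-0.1243, C=(l²−L²−A²−y'²−z²)/(2L)=0.1044
  γ=atan2(-0.1243,0.0749)=-1.0285;  ψ=arccos(0.7197)=0.7674;  θ1=γ+ψ≈-0.2611
φ2=120.0° → target in arm frame (0.0287, -0.0687)
  A cos θ + B sin θ = C:  0.0913·cos θ + -0.1243·sin θ = 0.0913
  γ=atan2(-0.1243,0.0913)=-0.9374;  ψ=arccos(0.5923)=0.9369;  θ2=γ+ψ≈-0.0005
rotate P by −φ3: (-0.0738, 0.0095, -0.1243)
  e−x'=0.1938;  (l²−L²−(e−x')²−y'²−z²)/2L = 0.0093
  θ3 = atan2(B,A) + arccos(C/0.2303) = 0.9601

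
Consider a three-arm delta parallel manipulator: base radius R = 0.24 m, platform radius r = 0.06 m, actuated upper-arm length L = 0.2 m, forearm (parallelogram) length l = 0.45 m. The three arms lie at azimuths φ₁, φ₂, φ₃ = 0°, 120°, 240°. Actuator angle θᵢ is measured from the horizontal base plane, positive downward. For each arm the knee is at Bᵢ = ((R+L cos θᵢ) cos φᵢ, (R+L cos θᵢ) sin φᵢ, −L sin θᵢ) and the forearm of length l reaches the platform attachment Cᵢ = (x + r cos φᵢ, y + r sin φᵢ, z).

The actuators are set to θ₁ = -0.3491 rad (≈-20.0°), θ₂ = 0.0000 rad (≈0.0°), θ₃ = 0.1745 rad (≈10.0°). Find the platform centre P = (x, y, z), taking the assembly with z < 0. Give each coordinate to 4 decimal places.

φ1=0.0°: virtual centre (0.3679, 0.0000, 0.0684), radius l
S2 = (0.3800·cos120.0°, 0.3800·sin120.0°, 0.0000) = (-0.1900, 0.3291, 0.0000)
S3 = (0.3770·cos240.0°, 0.3770·sin240.0°, -0.0347) = (-0.1885, -0.3265, -0.0347)
subtract pairs → two planes through P
linear system: -1.1159x+0.6582y = 0.0043−-0.1368z; -1.1128x+-0.6529y = 0.0032−-0.2063z
Cramer: x(z) = -0.0034-0.1541z;  y(z) = 0.0008-0.0533z
quadratic in z: (1.0266)z²+(-0.0225)z+(-0.0599)=0, √Δ=0.4966 → z ∈ {-0.2309, 0.2528}; z = -0.2309 (taking z<0)
x = 0.0322, y = 0.0131

(0.0322, 0.0131, -0.2309)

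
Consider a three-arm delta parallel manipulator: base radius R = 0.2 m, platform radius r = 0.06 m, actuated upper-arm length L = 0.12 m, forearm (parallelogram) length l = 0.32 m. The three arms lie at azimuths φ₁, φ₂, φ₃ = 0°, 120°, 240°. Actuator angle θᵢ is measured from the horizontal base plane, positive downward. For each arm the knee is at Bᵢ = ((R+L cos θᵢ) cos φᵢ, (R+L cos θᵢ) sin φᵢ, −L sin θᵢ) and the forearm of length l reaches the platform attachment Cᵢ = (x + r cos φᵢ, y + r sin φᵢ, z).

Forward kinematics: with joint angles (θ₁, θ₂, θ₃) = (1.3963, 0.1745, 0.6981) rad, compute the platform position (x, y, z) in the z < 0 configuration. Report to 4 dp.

(-0.1093, 0.0430, -0.2843)

φ1=0.0°: virtual centre (0.1608, 0.0000, -0.1182), radius l
arm 2 at φ=120.0°: (R−r)+L cos θ2 = 0.2582;  S2 = (-0.1291, 0.2236, -0.0208)
φ3=240.0°: virtual centre (-0.1160, -0.2009, -0.0771), radius l
|S₂|²−|S₁|² = 0.0273;  |S₃|²−|S₁|² = 0.0199
plane₁₂: -0.5798x+0.4472y+0.1947z = 0.0273
det = 0.4805;  x = -0.0413+0.2392z,  y = 0.0074+-0.1252z
sphere 1 gives Az²+Bz+C=0 with A=1.0729, B=0.1378, C=-0.0475;  B²−4AC=0.2229;  roots -0.2843, 0.1558;  negative root z = -0.2843
x = -0.1093, y = 0.0430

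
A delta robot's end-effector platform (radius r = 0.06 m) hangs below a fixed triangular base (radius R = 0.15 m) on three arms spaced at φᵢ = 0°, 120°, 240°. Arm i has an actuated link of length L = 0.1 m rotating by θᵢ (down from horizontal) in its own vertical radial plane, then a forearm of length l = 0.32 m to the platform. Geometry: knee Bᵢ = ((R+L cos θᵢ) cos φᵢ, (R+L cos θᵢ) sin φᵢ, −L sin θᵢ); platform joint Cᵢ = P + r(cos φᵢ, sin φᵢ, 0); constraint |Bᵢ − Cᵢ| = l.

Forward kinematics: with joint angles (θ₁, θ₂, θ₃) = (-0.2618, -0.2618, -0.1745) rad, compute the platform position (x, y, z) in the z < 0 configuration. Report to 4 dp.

arm 1 at φ=0.0°: (R−r)+L cos θ1 = 0.1866;  O1 = (0.1866, 0.0000, 0.0259)
φ2=120.0°: virtual centre (-0.0933, 0.1616, 0.0259), radius l
O3 = (0.1885·cos240.0°, 0.1885·sin240.0°, 0.0174) = (-0.0942, -0.1632, 0.0174)
subtract pairs → two planes through P
plane₁₂: -0.5598x+0.3232y+0.0000z = 0.0000
det = 0.3643;  x = -0.0003+-0.0151z,  y = -0.0005+-0.0262z
quadratic in z: (1.0009)z²+(-0.0461)z+(-0.0668)=0, √Δ=0.5192 → z ∈ {-0.2363, 0.2824}; z = -0.2363 (taking z<0)
x = 0.0033, y = 0.0057

(0.0033, 0.0057, -0.2363)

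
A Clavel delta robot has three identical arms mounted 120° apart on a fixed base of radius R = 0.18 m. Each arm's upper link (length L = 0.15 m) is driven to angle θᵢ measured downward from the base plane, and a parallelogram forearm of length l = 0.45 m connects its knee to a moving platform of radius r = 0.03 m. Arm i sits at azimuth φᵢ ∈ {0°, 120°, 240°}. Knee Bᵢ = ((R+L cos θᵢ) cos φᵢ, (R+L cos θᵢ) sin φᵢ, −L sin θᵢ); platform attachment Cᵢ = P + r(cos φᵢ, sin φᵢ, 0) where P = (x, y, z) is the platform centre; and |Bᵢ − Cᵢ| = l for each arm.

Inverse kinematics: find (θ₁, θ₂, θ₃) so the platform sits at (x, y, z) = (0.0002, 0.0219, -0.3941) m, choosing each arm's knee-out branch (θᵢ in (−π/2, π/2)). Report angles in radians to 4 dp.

rotate P by −φ1: (0.0002, 0.0219, -0.3941)
  e−x'=0.1498;  (l²−L²−(e−x')²−y'²−z²)/2L = 0.0059
  θ1 = atan2(B,A) + arccos(C/0.4216) = 0.3493
rotate P by −φ2: (0.0189, -0.0111, -0.3941)
  e−x'=0.1311;  (l²−L²−(e−x')²−y'²−z²)/2L = 0.0246
  γ=atan2(-0.3941,0.1311)=-1.2496;  ψ=arccos(0.0591)=1.5117;  θ2=γ+ψ≈0.2621
φ3=240.0° → target in arm frame (-0.0191, -0.0108)
  A cos θ + B sin θ = C:  0.1691·cos θ + -0.3941·sin θ = -0.0134
  √(A²+B²)=0.4288;  θ3 = -1.1655+1.6020 ≈ 0.4365

θ₁ = 0.3493, θ₂ = 0.2621, θ₃ = 0.4365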